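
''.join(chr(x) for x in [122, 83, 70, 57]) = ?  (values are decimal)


Codes (decimal): 122 83 70 57
Per-code ASCII lookup:
  122  (range 97-122: lowercase, 122 - 97 = 25) → 'z'
  83  (range 65-90: uppercase, 83 - 65 = 18) → 'S'
  70  (range 65-90: uppercase, 70 - 65 = 5) → 'F'
  57  (range 48-57: digits, 57 - 48 = 9) → '9'
= 'zSF9'


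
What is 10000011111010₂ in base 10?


Positional values:
Bit 1: 1 × 2^1 = 2
Bit 3: 1 × 2^3 = 8
Bit 4: 1 × 2^4 = 16
Bit 5: 1 × 2^5 = 32
Bit 6: 1 × 2^6 = 64
Bit 7: 1 × 2^7 = 128
Bit 13: 1 × 2^13 = 8192
Sum = 2 + 8 + 16 + 32 + 64 + 128 + 8192
= 8442


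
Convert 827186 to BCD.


Each digit → 4-bit binary:
  8 → 1000
  2 → 0010
  7 → 0111
  1 → 0001
  8 → 1000
  6 → 0110
= 1000 0010 0111 0001 1000 0110


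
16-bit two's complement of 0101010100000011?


Original: 0101010100000011
Step 1 - Invert all bits: 1010101011111100
Step 2 - Add 1: 1010101011111100 + 1
= 1010101011111101 (represents -21763)


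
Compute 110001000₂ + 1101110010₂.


Align and add column by column (LSB to MSB, carry propagating):
  00110001000
+ 01101110010
  -----------
  col 0: 0 + 0 + 0 (carry in) = 0 → bit 0, carry out 0
  col 1: 0 + 1 + 0 (carry in) = 1 → bit 1, carry out 0
  col 2: 0 + 0 + 0 (carry in) = 0 → bit 0, carry out 0
  col 3: 1 + 0 + 0 (carry in) = 1 → bit 1, carry out 0
  col 4: 0 + 1 + 0 (carry in) = 1 → bit 1, carry out 0
  col 5: 0 + 1 + 0 (carry in) = 1 → bit 1, carry out 0
  col 6: 0 + 1 + 0 (carry in) = 1 → bit 1, carry out 0
  col 7: 1 + 0 + 0 (carry in) = 1 → bit 1, carry out 0
  col 8: 1 + 1 + 0 (carry in) = 2 → bit 0, carry out 1
  col 9: 0 + 1 + 1 (carry in) = 2 → bit 0, carry out 1
  col 10: 0 + 0 + 1 (carry in) = 1 → bit 1, carry out 0
Reading bits MSB→LSB: 10011111010
Strip leading zeros: 10011111010
= 10011111010


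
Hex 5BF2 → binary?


Each hex digit → 4 binary bits:
  5 = 0101
  B = 1011
  F = 1111
  2 = 0010
Concatenate: 0101 1011 1111 0010
= 0101101111110010


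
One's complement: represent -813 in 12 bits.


Original: 001100101101
Invert all bits:
  bit 0: 0 → 1
  bit 1: 0 → 1
  bit 2: 1 → 0
  bit 3: 1 → 0
  bit 4: 0 → 1
  bit 5: 0 → 1
  bit 6: 1 → 0
  bit 7: 0 → 1
  bit 8: 1 → 0
  bit 9: 1 → 0
  bit 10: 0 → 1
  bit 11: 1 → 0
= 110011010010


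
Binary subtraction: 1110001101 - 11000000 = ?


Align and subtract column by column (LSB to MSB, borrowing when needed):
  1110001101
- 0011000000
  ----------
  col 0: (1 - 0 borrow-in) - 0 → 1 - 0 = 1, borrow out 0
  col 1: (0 - 0 borrow-in) - 0 → 0 - 0 = 0, borrow out 0
  col 2: (1 - 0 borrow-in) - 0 → 1 - 0 = 1, borrow out 0
  col 3: (1 - 0 borrow-in) - 0 → 1 - 0 = 1, borrow out 0
  col 4: (0 - 0 borrow-in) - 0 → 0 - 0 = 0, borrow out 0
  col 5: (0 - 0 borrow-in) - 0 → 0 - 0 = 0, borrow out 0
  col 6: (0 - 0 borrow-in) - 1 → borrow from next column: (0+2) - 1 = 1, borrow out 1
  col 7: (1 - 1 borrow-in) - 1 → borrow from next column: (0+2) - 1 = 1, borrow out 1
  col 8: (1 - 1 borrow-in) - 0 → 0 - 0 = 0, borrow out 0
  col 9: (1 - 0 borrow-in) - 0 → 1 - 0 = 1, borrow out 0
Reading bits MSB→LSB: 1011001101
Strip leading zeros: 1011001101
= 1011001101


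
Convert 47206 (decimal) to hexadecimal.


Divide by 16 repeatedly:
47206 ÷ 16 = 2950 remainder 6 (6)
2950 ÷ 16 = 184 remainder 6 (6)
184 ÷ 16 = 11 remainder 8 (8)
11 ÷ 16 = 0 remainder 11 (B)
Reading remainders bottom-up:
= 0xB866


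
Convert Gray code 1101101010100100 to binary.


Gray code: 1101101010100100
MSB stays the same: 1
Each subsequent bit = prev_binary XOR current_gray:
  B[1] = 1 XOR 1 = 0
  B[2] = 0 XOR 0 = 0
  B[3] = 0 XOR 1 = 1
  B[4] = 1 XOR 1 = 0
  B[5] = 0 XOR 0 = 0
  B[6] = 0 XOR 1 = 1
  B[7] = 1 XOR 0 = 1
  B[8] = 1 XOR 1 = 0
  B[9] = 0 XOR 0 = 0
  B[10] = 0 XOR 1 = 1
  B[11] = 1 XOR 0 = 1
  B[12] = 1 XOR 0 = 1
  B[13] = 1 XOR 1 = 0
  B[14] = 0 XOR 0 = 0
  B[15] = 0 XOR 0 = 0
= 1001001100111000 (37688 decimal)


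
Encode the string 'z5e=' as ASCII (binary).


String: 'z5e='  (4 characters)
Per-character ASCII lookup:
  'z': lowercase starts at 97: 'z' = 97 + 25 = 122 → 1111010
  '5': digits start at 48: '5' = 48 + 5 = 53 → 110101
  'e': lowercase starts at 97: 'e' = 97 + 4 = 101 → 1100101
  '=': special character: '=' = 61 → 111101
= 1111010 110101 1100101 111101


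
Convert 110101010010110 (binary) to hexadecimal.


Group into 4-bit nibbles: 0110101010010110
  0110 = 6
  1010 = A
  1001 = 9
  0110 = 6
= 0x6A96


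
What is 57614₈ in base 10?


Positional values:
Position 0: 4 × 8^0 = 4
Position 1: 1 × 8^1 = 8
Position 2: 6 × 8^2 = 384
Position 3: 7 × 8^3 = 3584
Position 4: 5 × 8^4 = 20480
Sum = 4 + 8 + 384 + 3584 + 20480
= 24460


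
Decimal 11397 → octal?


Divide by 8 repeatedly:
11397 ÷ 8 = 1424 remainder 5
1424 ÷ 8 = 178 remainder 0
178 ÷ 8 = 22 remainder 2
22 ÷ 8 = 2 remainder 6
2 ÷ 8 = 0 remainder 2
Reading remainders bottom-up:
= 0o26205


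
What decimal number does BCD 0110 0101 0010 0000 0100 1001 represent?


Each 4-bit group → digit:
  0110 → 6
  0101 → 5
  0010 → 2
  0000 → 0
  0100 → 4
  1001 → 9
= 652049


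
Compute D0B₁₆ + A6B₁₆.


Align and add column by column (LSB to MSB, each column mod 16 with carry):
  0D0B
+ 0A6B
  ----
  col 0: B(11) + B(11) + 0 (carry in) = 22 → 6(6), carry out 1
  col 1: 0(0) + 6(6) + 1 (carry in) = 7 → 7(7), carry out 0
  col 2: D(13) + A(10) + 0 (carry in) = 23 → 7(7), carry out 1
  col 3: 0(0) + 0(0) + 1 (carry in) = 1 → 1(1), carry out 0
Reading digits MSB→LSB: 1776
Strip leading zeros: 1776
= 0x1776


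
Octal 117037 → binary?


Each octal digit → 3 binary bits:
  1 = 001
  1 = 001
  7 = 111
  0 = 000
  3 = 011
  7 = 111
Concatenate: 001 001 111 000 011 111
= 001001111000011111


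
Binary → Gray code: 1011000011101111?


Binary: 1011000011101111
Gray code: G = B XOR (B >> 1)
B >> 1 = 0101100001110111
1011000011101111 XOR 0101100001110111:
  1 XOR 0 = 1
  0 XOR 1 = 1
  1 XOR 0 = 1
  1 XOR 1 = 0
  0 XOR 1 = 1
  0 XOR 0 = 0
  0 XOR 0 = 0
  0 XOR 0 = 0
  1 XOR 0 = 1
  1 XOR 1 = 0
  1 XOR 1 = 0
  0 XOR 1 = 1
  1 XOR 0 = 1
  1 XOR 1 = 0
  1 XOR 1 = 0
  1 XOR 1 = 0
= 1110100010011000


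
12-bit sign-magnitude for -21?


Sign bit: 1 (negative)
Magnitude: 21 = 00000010101
= 100000010101


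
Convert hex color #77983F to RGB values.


Hex: #77983F
R = 77₁₆ = 119
G = 98₁₆ = 152
B = 3F₁₆ = 63
= RGB(119, 152, 63)


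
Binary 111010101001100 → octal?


Group into 3-bit groups: 111010101001100
  111 = 7
  010 = 2
  101 = 5
  001 = 1
  100 = 4
= 0o72514


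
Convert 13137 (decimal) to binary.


Divide by 2 repeatedly:
13137 ÷ 2 = 6568 remainder 1
6568 ÷ 2 = 3284 remainder 0
3284 ÷ 2 = 1642 remainder 0
1642 ÷ 2 = 821 remainder 0
821 ÷ 2 = 410 remainder 1
410 ÷ 2 = 205 remainder 0
205 ÷ 2 = 102 remainder 1
102 ÷ 2 = 51 remainder 0
51 ÷ 2 = 25 remainder 1
25 ÷ 2 = 12 remainder 1
12 ÷ 2 = 6 remainder 0
6 ÷ 2 = 3 remainder 0
3 ÷ 2 = 1 remainder 1
1 ÷ 2 = 0 remainder 1
Reading remainders bottom-up:
= 11001101010001


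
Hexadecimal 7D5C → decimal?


Positional values:
Position 0: C × 16^0 = 12 × 1 = 12
Position 1: 5 × 16^1 = 5 × 16 = 80
Position 2: D × 16^2 = 13 × 256 = 3328
Position 3: 7 × 16^3 = 7 × 4096 = 28672
Sum = 12 + 80 + 3328 + 28672
= 32092


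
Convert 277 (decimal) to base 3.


Divide by 3 repeatedly:
277 ÷ 3 = 92 remainder 1
92 ÷ 3 = 30 remainder 2
30 ÷ 3 = 10 remainder 0
10 ÷ 3 = 3 remainder 1
3 ÷ 3 = 1 remainder 0
1 ÷ 3 = 0 remainder 1
Reading remainders bottom-up:
= 101021


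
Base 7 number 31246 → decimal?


Positional values (base 7):
  6 × 7^0 = 6 × 1 = 6
  4 × 7^1 = 4 × 7 = 28
  2 × 7^2 = 2 × 49 = 98
  1 × 7^3 = 1 × 343 = 343
  3 × 7^4 = 3 × 2401 = 7203
Sum = 6 + 28 + 98 + 343 + 7203
= 7678


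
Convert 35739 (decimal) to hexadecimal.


Divide by 16 repeatedly:
35739 ÷ 16 = 2233 remainder 11 (B)
2233 ÷ 16 = 139 remainder 9 (9)
139 ÷ 16 = 8 remainder 11 (B)
8 ÷ 16 = 0 remainder 8 (8)
Reading remainders bottom-up:
= 0x8B9B


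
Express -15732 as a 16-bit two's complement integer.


Original: 0011110101110100
Step 1 - Invert all bits: 1100001010001011
Step 2 - Add 1: 1100001010001011 + 1
= 1100001010001100 (represents -15732)


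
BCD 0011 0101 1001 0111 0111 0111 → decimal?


Each 4-bit group → digit:
  0011 → 3
  0101 → 5
  1001 → 9
  0111 → 7
  0111 → 7
  0111 → 7
= 359777


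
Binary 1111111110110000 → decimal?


Positional values:
Bit 4: 1 × 2^4 = 16
Bit 5: 1 × 2^5 = 32
Bit 7: 1 × 2^7 = 128
Bit 8: 1 × 2^8 = 256
Bit 9: 1 × 2^9 = 512
Bit 10: 1 × 2^10 = 1024
Bit 11: 1 × 2^11 = 2048
Bit 12: 1 × 2^12 = 4096
Bit 13: 1 × 2^13 = 8192
Bit 14: 1 × 2^14 = 16384
Bit 15: 1 × 2^15 = 32768
Sum = 16 + 32 + 128 + 256 + 512 + 1024 + 2048 + 4096 + 8192 + 16384 + 32768
= 65456


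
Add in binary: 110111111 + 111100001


Align and add column by column (LSB to MSB, carry propagating):
  0110111111
+ 0111100001
  ----------
  col 0: 1 + 1 + 0 (carry in) = 2 → bit 0, carry out 1
  col 1: 1 + 0 + 1 (carry in) = 2 → bit 0, carry out 1
  col 2: 1 + 0 + 1 (carry in) = 2 → bit 0, carry out 1
  col 3: 1 + 0 + 1 (carry in) = 2 → bit 0, carry out 1
  col 4: 1 + 0 + 1 (carry in) = 2 → bit 0, carry out 1
  col 5: 1 + 1 + 1 (carry in) = 3 → bit 1, carry out 1
  col 6: 0 + 1 + 1 (carry in) = 2 → bit 0, carry out 1
  col 7: 1 + 1 + 1 (carry in) = 3 → bit 1, carry out 1
  col 8: 1 + 1 + 1 (carry in) = 3 → bit 1, carry out 1
  col 9: 0 + 0 + 1 (carry in) = 1 → bit 1, carry out 0
Reading bits MSB→LSB: 1110100000
Strip leading zeros: 1110100000
= 1110100000


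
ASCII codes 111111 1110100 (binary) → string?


Codes (binary): 111111 1110100
Per-code ASCII lookup:
  111111 = 63  (special character) → '?'
  1110100 = 116  (range 97-122: lowercase, 116 - 97 = 19) → 't'
= '?t'


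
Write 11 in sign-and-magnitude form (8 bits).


Sign bit: 0 (positive)
Magnitude: 11 = 0001011
= 00001011


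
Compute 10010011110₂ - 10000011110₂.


Align and subtract column by column (LSB to MSB, borrowing when needed):
  10010011110
- 10000011110
  -----------
  col 0: (0 - 0 borrow-in) - 0 → 0 - 0 = 0, borrow out 0
  col 1: (1 - 0 borrow-in) - 1 → 1 - 1 = 0, borrow out 0
  col 2: (1 - 0 borrow-in) - 1 → 1 - 1 = 0, borrow out 0
  col 3: (1 - 0 borrow-in) - 1 → 1 - 1 = 0, borrow out 0
  col 4: (1 - 0 borrow-in) - 1 → 1 - 1 = 0, borrow out 0
  col 5: (0 - 0 borrow-in) - 0 → 0 - 0 = 0, borrow out 0
  col 6: (0 - 0 borrow-in) - 0 → 0 - 0 = 0, borrow out 0
  col 7: (1 - 0 borrow-in) - 0 → 1 - 0 = 1, borrow out 0
  col 8: (0 - 0 borrow-in) - 0 → 0 - 0 = 0, borrow out 0
  col 9: (0 - 0 borrow-in) - 0 → 0 - 0 = 0, borrow out 0
  col 10: (1 - 0 borrow-in) - 1 → 1 - 1 = 0, borrow out 0
Reading bits MSB→LSB: 00010000000
Strip leading zeros: 10000000
= 10000000


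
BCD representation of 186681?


Each digit → 4-bit binary:
  1 → 0001
  8 → 1000
  6 → 0110
  6 → 0110
  8 → 1000
  1 → 0001
= 0001 1000 0110 0110 1000 0001


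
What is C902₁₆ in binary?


Each hex digit → 4 binary bits:
  C = 1100
  9 = 1001
  0 = 0000
  2 = 0010
Concatenate: 1100 1001 0000 0010
= 1100100100000010


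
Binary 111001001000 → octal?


Group into 3-bit groups: 111001001000
  111 = 7
  001 = 1
  001 = 1
  000 = 0
= 0o7110


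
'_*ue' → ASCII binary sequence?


String: '_*ue'  (4 characters)
Per-character ASCII lookup:
  '_': special character: '_' = 95 → 1011111
  '*': special character: '*' = 42 → 101010
  'u': lowercase starts at 97: 'u' = 97 + 20 = 117 → 1110101
  'e': lowercase starts at 97: 'e' = 97 + 4 = 101 → 1100101
= 1011111 101010 1110101 1100101


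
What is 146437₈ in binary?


Each octal digit → 3 binary bits:
  1 = 001
  4 = 100
  6 = 110
  4 = 100
  3 = 011
  7 = 111
Concatenate: 001 100 110 100 011 111
= 001100110100011111


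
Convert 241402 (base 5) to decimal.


Positional values (base 5):
  2 × 5^0 = 2 × 1 = 2
  0 × 5^1 = 0 × 5 = 0
  4 × 5^2 = 4 × 25 = 100
  1 × 5^3 = 1 × 125 = 125
  4 × 5^4 = 4 × 625 = 2500
  2 × 5^5 = 2 × 3125 = 6250
Sum = 2 + 0 + 100 + 125 + 2500 + 6250
= 8977


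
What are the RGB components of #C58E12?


Hex: #C58E12
R = C5₁₆ = 197
G = 8E₁₆ = 142
B = 12₁₆ = 18
= RGB(197, 142, 18)


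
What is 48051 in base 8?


Divide by 8 repeatedly:
48051 ÷ 8 = 6006 remainder 3
6006 ÷ 8 = 750 remainder 6
750 ÷ 8 = 93 remainder 6
93 ÷ 8 = 11 remainder 5
11 ÷ 8 = 1 remainder 3
1 ÷ 8 = 0 remainder 1
Reading remainders bottom-up:
= 0o135663


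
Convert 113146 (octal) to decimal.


Positional values:
Position 0: 6 × 8^0 = 6
Position 1: 4 × 8^1 = 32
Position 2: 1 × 8^2 = 64
Position 3: 3 × 8^3 = 1536
Position 4: 1 × 8^4 = 4096
Position 5: 1 × 8^5 = 32768
Sum = 6 + 32 + 64 + 1536 + 4096 + 32768
= 38502


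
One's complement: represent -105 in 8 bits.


Original: 01101001
Invert all bits:
  bit 0: 0 → 1
  bit 1: 1 → 0
  bit 2: 1 → 0
  bit 3: 0 → 1
  bit 4: 1 → 0
  bit 5: 0 → 1
  bit 6: 0 → 1
  bit 7: 1 → 0
= 10010110


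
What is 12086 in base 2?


Divide by 2 repeatedly:
12086 ÷ 2 = 6043 remainder 0
6043 ÷ 2 = 3021 remainder 1
3021 ÷ 2 = 1510 remainder 1
1510 ÷ 2 = 755 remainder 0
755 ÷ 2 = 377 remainder 1
377 ÷ 2 = 188 remainder 1
188 ÷ 2 = 94 remainder 0
94 ÷ 2 = 47 remainder 0
47 ÷ 2 = 23 remainder 1
23 ÷ 2 = 11 remainder 1
11 ÷ 2 = 5 remainder 1
5 ÷ 2 = 2 remainder 1
2 ÷ 2 = 1 remainder 0
1 ÷ 2 = 0 remainder 1
Reading remainders bottom-up:
= 10111100110110


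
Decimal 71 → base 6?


Divide by 6 repeatedly:
71 ÷ 6 = 11 remainder 5
11 ÷ 6 = 1 remainder 5
1 ÷ 6 = 0 remainder 1
Reading remainders bottom-up:
= 155


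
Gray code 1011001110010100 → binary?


Gray code: 1011001110010100
MSB stays the same: 1
Each subsequent bit = prev_binary XOR current_gray:
  B[1] = 1 XOR 0 = 1
  B[2] = 1 XOR 1 = 0
  B[3] = 0 XOR 1 = 1
  B[4] = 1 XOR 0 = 1
  B[5] = 1 XOR 0 = 1
  B[6] = 1 XOR 1 = 0
  B[7] = 0 XOR 1 = 1
  B[8] = 1 XOR 1 = 0
  B[9] = 0 XOR 0 = 0
  B[10] = 0 XOR 0 = 0
  B[11] = 0 XOR 1 = 1
  B[12] = 1 XOR 0 = 1
  B[13] = 1 XOR 1 = 0
  B[14] = 0 XOR 0 = 0
  B[15] = 0 XOR 0 = 0
= 1101110100011000 (56600 decimal)


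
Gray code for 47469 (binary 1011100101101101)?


Binary: 1011100101101101
Gray code: G = B XOR (B >> 1)
B >> 1 = 0101110010110110
1011100101101101 XOR 0101110010110110:
  1 XOR 0 = 1
  0 XOR 1 = 1
  1 XOR 0 = 1
  1 XOR 1 = 0
  1 XOR 1 = 0
  0 XOR 1 = 1
  0 XOR 0 = 0
  1 XOR 0 = 1
  0 XOR 1 = 1
  1 XOR 0 = 1
  1 XOR 1 = 0
  0 XOR 1 = 1
  1 XOR 0 = 1
  1 XOR 1 = 0
  0 XOR 1 = 1
  1 XOR 0 = 1
= 1110010111011011


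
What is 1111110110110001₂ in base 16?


Group into 4-bit nibbles: 1111110110110001
  1111 = F
  1101 = D
  1011 = B
  0001 = 1
= 0xFDB1


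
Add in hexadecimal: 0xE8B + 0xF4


Align and add column by column (LSB to MSB, each column mod 16 with carry):
  0E8B
+ 00F4
  ----
  col 0: B(11) + 4(4) + 0 (carry in) = 15 → F(15), carry out 0
  col 1: 8(8) + F(15) + 0 (carry in) = 23 → 7(7), carry out 1
  col 2: E(14) + 0(0) + 1 (carry in) = 15 → F(15), carry out 0
  col 3: 0(0) + 0(0) + 0 (carry in) = 0 → 0(0), carry out 0
Reading digits MSB→LSB: 0F7F
Strip leading zeros: F7F
= 0xF7F


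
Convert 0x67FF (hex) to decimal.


Positional values:
Position 0: F × 16^0 = 15 × 1 = 15
Position 1: F × 16^1 = 15 × 16 = 240
Position 2: 7 × 16^2 = 7 × 256 = 1792
Position 3: 6 × 16^3 = 6 × 4096 = 24576
Sum = 15 + 240 + 1792 + 24576
= 26623


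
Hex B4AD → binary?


Each hex digit → 4 binary bits:
  B = 1011
  4 = 0100
  A = 1010
  D = 1101
Concatenate: 1011 0100 1010 1101
= 1011010010101101


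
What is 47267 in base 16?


Divide by 16 repeatedly:
47267 ÷ 16 = 2954 remainder 3 (3)
2954 ÷ 16 = 184 remainder 10 (A)
184 ÷ 16 = 11 remainder 8 (8)
11 ÷ 16 = 0 remainder 11 (B)
Reading remainders bottom-up:
= 0xB8A3


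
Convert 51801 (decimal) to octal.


Divide by 8 repeatedly:
51801 ÷ 8 = 6475 remainder 1
6475 ÷ 8 = 809 remainder 3
809 ÷ 8 = 101 remainder 1
101 ÷ 8 = 12 remainder 5
12 ÷ 8 = 1 remainder 4
1 ÷ 8 = 0 remainder 1
Reading remainders bottom-up:
= 0o145131


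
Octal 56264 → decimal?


Positional values:
Position 0: 4 × 8^0 = 4
Position 1: 6 × 8^1 = 48
Position 2: 2 × 8^2 = 128
Position 3: 6 × 8^3 = 3072
Position 4: 5 × 8^4 = 20480
Sum = 4 + 48 + 128 + 3072 + 20480
= 23732


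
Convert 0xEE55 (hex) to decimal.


Positional values:
Position 0: 5 × 16^0 = 5 × 1 = 5
Position 1: 5 × 16^1 = 5 × 16 = 80
Position 2: E × 16^2 = 14 × 256 = 3584
Position 3: E × 16^3 = 14 × 4096 = 57344
Sum = 5 + 80 + 3584 + 57344
= 61013


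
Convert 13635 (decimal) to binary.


Divide by 2 repeatedly:
13635 ÷ 2 = 6817 remainder 1
6817 ÷ 2 = 3408 remainder 1
3408 ÷ 2 = 1704 remainder 0
1704 ÷ 2 = 852 remainder 0
852 ÷ 2 = 426 remainder 0
426 ÷ 2 = 213 remainder 0
213 ÷ 2 = 106 remainder 1
106 ÷ 2 = 53 remainder 0
53 ÷ 2 = 26 remainder 1
26 ÷ 2 = 13 remainder 0
13 ÷ 2 = 6 remainder 1
6 ÷ 2 = 3 remainder 0
3 ÷ 2 = 1 remainder 1
1 ÷ 2 = 0 remainder 1
Reading remainders bottom-up:
= 11010101000011


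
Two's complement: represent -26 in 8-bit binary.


Original: 00011010
Step 1 - Invert all bits: 11100101
Step 2 - Add 1: 11100101 + 1
= 11100110 (represents -26)


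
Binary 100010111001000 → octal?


Group into 3-bit groups: 100010111001000
  100 = 4
  010 = 2
  111 = 7
  001 = 1
  000 = 0
= 0o42710


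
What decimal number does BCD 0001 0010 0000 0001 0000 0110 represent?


Each 4-bit group → digit:
  0001 → 1
  0010 → 2
  0000 → 0
  0001 → 1
  0000 → 0
  0110 → 6
= 120106


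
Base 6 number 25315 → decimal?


Positional values (base 6):
  5 × 6^0 = 5 × 1 = 5
  1 × 6^1 = 1 × 6 = 6
  3 × 6^2 = 3 × 36 = 108
  5 × 6^3 = 5 × 216 = 1080
  2 × 6^4 = 2 × 1296 = 2592
Sum = 5 + 6 + 108 + 1080 + 2592
= 3791


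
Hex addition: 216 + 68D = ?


Align and add column by column (LSB to MSB, each column mod 16 with carry):
  0216
+ 068D
  ----
  col 0: 6(6) + D(13) + 0 (carry in) = 19 → 3(3), carry out 1
  col 1: 1(1) + 8(8) + 1 (carry in) = 10 → A(10), carry out 0
  col 2: 2(2) + 6(6) + 0 (carry in) = 8 → 8(8), carry out 0
  col 3: 0(0) + 0(0) + 0 (carry in) = 0 → 0(0), carry out 0
Reading digits MSB→LSB: 08A3
Strip leading zeros: 8A3
= 0x8A3


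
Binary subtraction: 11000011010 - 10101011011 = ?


Align and subtract column by column (LSB to MSB, borrowing when needed):
  11000011010
- 10101011011
  -----------
  col 0: (0 - 0 borrow-in) - 1 → borrow from next column: (0+2) - 1 = 1, borrow out 1
  col 1: (1 - 1 borrow-in) - 1 → borrow from next column: (0+2) - 1 = 1, borrow out 1
  col 2: (0 - 1 borrow-in) - 0 → borrow from next column: (-1+2) - 0 = 1, borrow out 1
  col 3: (1 - 1 borrow-in) - 1 → borrow from next column: (0+2) - 1 = 1, borrow out 1
  col 4: (1 - 1 borrow-in) - 1 → borrow from next column: (0+2) - 1 = 1, borrow out 1
  col 5: (0 - 1 borrow-in) - 0 → borrow from next column: (-1+2) - 0 = 1, borrow out 1
  col 6: (0 - 1 borrow-in) - 1 → borrow from next column: (-1+2) - 1 = 0, borrow out 1
  col 7: (0 - 1 borrow-in) - 0 → borrow from next column: (-1+2) - 0 = 1, borrow out 1
  col 8: (0 - 1 borrow-in) - 1 → borrow from next column: (-1+2) - 1 = 0, borrow out 1
  col 9: (1 - 1 borrow-in) - 0 → 0 - 0 = 0, borrow out 0
  col 10: (1 - 0 borrow-in) - 1 → 1 - 1 = 0, borrow out 0
Reading bits MSB→LSB: 00010111111
Strip leading zeros: 10111111
= 10111111


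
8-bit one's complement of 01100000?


Original: 01100000
Invert all bits:
  bit 0: 0 → 1
  bit 1: 1 → 0
  bit 2: 1 → 0
  bit 3: 0 → 1
  bit 4: 0 → 1
  bit 5: 0 → 1
  bit 6: 0 → 1
  bit 7: 0 → 1
= 10011111


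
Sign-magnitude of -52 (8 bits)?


Sign bit: 1 (negative)
Magnitude: 52 = 0110100
= 10110100


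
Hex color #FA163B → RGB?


Hex: #FA163B
R = FA₁₆ = 250
G = 16₁₆ = 22
B = 3B₁₆ = 59
= RGB(250, 22, 59)


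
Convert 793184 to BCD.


Each digit → 4-bit binary:
  7 → 0111
  9 → 1001
  3 → 0011
  1 → 0001
  8 → 1000
  4 → 0100
= 0111 1001 0011 0001 1000 0100


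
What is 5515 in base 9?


Divide by 9 repeatedly:
5515 ÷ 9 = 612 remainder 7
612 ÷ 9 = 68 remainder 0
68 ÷ 9 = 7 remainder 5
7 ÷ 9 = 0 remainder 7
Reading remainders bottom-up:
= 7507


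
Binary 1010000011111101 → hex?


Group into 4-bit nibbles: 1010000011111101
  1010 = A
  0000 = 0
  1111 = F
  1101 = D
= 0xA0FD


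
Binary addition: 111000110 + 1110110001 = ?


Align and add column by column (LSB to MSB, carry propagating):
  00111000110
+ 01110110001
  -----------
  col 0: 0 + 1 + 0 (carry in) = 1 → bit 1, carry out 0
  col 1: 1 + 0 + 0 (carry in) = 1 → bit 1, carry out 0
  col 2: 1 + 0 + 0 (carry in) = 1 → bit 1, carry out 0
  col 3: 0 + 0 + 0 (carry in) = 0 → bit 0, carry out 0
  col 4: 0 + 1 + 0 (carry in) = 1 → bit 1, carry out 0
  col 5: 0 + 1 + 0 (carry in) = 1 → bit 1, carry out 0
  col 6: 1 + 0 + 0 (carry in) = 1 → bit 1, carry out 0
  col 7: 1 + 1 + 0 (carry in) = 2 → bit 0, carry out 1
  col 8: 1 + 1 + 1 (carry in) = 3 → bit 1, carry out 1
  col 9: 0 + 1 + 1 (carry in) = 2 → bit 0, carry out 1
  col 10: 0 + 0 + 1 (carry in) = 1 → bit 1, carry out 0
Reading bits MSB→LSB: 10101110111
Strip leading zeros: 10101110111
= 10101110111


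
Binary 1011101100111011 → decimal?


Positional values:
Bit 0: 1 × 2^0 = 1
Bit 1: 1 × 2^1 = 2
Bit 3: 1 × 2^3 = 8
Bit 4: 1 × 2^4 = 16
Bit 5: 1 × 2^5 = 32
Bit 8: 1 × 2^8 = 256
Bit 9: 1 × 2^9 = 512
Bit 11: 1 × 2^11 = 2048
Bit 12: 1 × 2^12 = 4096
Bit 13: 1 × 2^13 = 8192
Bit 15: 1 × 2^15 = 32768
Sum = 1 + 2 + 8 + 16 + 32 + 256 + 512 + 2048 + 4096 + 8192 + 32768
= 47931


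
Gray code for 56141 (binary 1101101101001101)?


Binary: 1101101101001101
Gray code: G = B XOR (B >> 1)
B >> 1 = 0110110110100110
1101101101001101 XOR 0110110110100110:
  1 XOR 0 = 1
  1 XOR 1 = 0
  0 XOR 1 = 1
  1 XOR 0 = 1
  1 XOR 1 = 0
  0 XOR 1 = 1
  1 XOR 0 = 1
  1 XOR 1 = 0
  0 XOR 1 = 1
  1 XOR 0 = 1
  0 XOR 1 = 1
  0 XOR 0 = 0
  1 XOR 0 = 1
  1 XOR 1 = 0
  0 XOR 1 = 1
  1 XOR 0 = 1
= 1011011011101011


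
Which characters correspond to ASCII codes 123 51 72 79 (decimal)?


Codes (decimal): 123 51 72 79
Per-code ASCII lookup:
  123  (special character) → '{'
  51  (range 48-57: digits, 51 - 48 = 3) → '3'
  72  (range 65-90: uppercase, 72 - 65 = 7) → 'H'
  79  (range 65-90: uppercase, 79 - 65 = 14) → 'O'
= '{3HO'


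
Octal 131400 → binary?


Each octal digit → 3 binary bits:
  1 = 001
  3 = 011
  1 = 001
  4 = 100
  0 = 000
  0 = 000
Concatenate: 001 011 001 100 000 000
= 001011001100000000


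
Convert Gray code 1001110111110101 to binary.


Gray code: 1001110111110101
MSB stays the same: 1
Each subsequent bit = prev_binary XOR current_gray:
  B[1] = 1 XOR 0 = 1
  B[2] = 1 XOR 0 = 1
  B[3] = 1 XOR 1 = 0
  B[4] = 0 XOR 1 = 1
  B[5] = 1 XOR 1 = 0
  B[6] = 0 XOR 0 = 0
  B[7] = 0 XOR 1 = 1
  B[8] = 1 XOR 1 = 0
  B[9] = 0 XOR 1 = 1
  B[10] = 1 XOR 1 = 0
  B[11] = 0 XOR 1 = 1
  B[12] = 1 XOR 0 = 1
  B[13] = 1 XOR 1 = 0
  B[14] = 0 XOR 0 = 0
  B[15] = 0 XOR 1 = 1
= 1110100101011001 (59737 decimal)


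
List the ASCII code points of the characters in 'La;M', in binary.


String: 'La;M'  (4 characters)
Per-character ASCII lookup:
  'L': uppercase starts at 65: 'L' = 65 + 11 = 76 → 1001100
  'a': lowercase starts at 97: 'a' = 97 + 0 = 97 → 1100001
  ';': special character: ';' = 59 → 111011
  'M': uppercase starts at 65: 'M' = 65 + 12 = 77 → 1001101
= 1001100 1100001 111011 1001101


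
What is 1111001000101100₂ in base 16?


Group into 4-bit nibbles: 1111001000101100
  1111 = F
  0010 = 2
  0010 = 2
  1100 = C
= 0xF22C


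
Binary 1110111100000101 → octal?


Group into 3-bit groups: 001110111100000101
  001 = 1
  110 = 6
  111 = 7
  100 = 4
  000 = 0
  101 = 5
= 0o167405


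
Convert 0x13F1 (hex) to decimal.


Positional values:
Position 0: 1 × 16^0 = 1 × 1 = 1
Position 1: F × 16^1 = 15 × 16 = 240
Position 2: 3 × 16^2 = 3 × 256 = 768
Position 3: 1 × 16^3 = 1 × 4096 = 4096
Sum = 1 + 240 + 768 + 4096
= 5105


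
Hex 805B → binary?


Each hex digit → 4 binary bits:
  8 = 1000
  0 = 0000
  5 = 0101
  B = 1011
Concatenate: 1000 0000 0101 1011
= 1000000001011011


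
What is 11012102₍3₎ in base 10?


Positional values (base 3):
  2 × 3^0 = 2 × 1 = 2
  0 × 3^1 = 0 × 3 = 0
  1 × 3^2 = 1 × 9 = 9
  2 × 3^3 = 2 × 27 = 54
  1 × 3^4 = 1 × 81 = 81
  0 × 3^5 = 0 × 243 = 0
  1 × 3^6 = 1 × 729 = 729
  1 × 3^7 = 1 × 2187 = 2187
Sum = 2 + 0 + 9 + 54 + 81 + 0 + 729 + 2187
= 3062


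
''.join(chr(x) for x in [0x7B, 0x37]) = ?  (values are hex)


Codes (hex): 0x7B 0x37
Per-code ASCII lookup:
  0x7B = 123  (special character) → '{'
  0x37 = 55  (range 48-57: digits, 55 - 48 = 7) → '7'
= '{7'


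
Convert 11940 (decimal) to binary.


Divide by 2 repeatedly:
11940 ÷ 2 = 5970 remainder 0
5970 ÷ 2 = 2985 remainder 0
2985 ÷ 2 = 1492 remainder 1
1492 ÷ 2 = 746 remainder 0
746 ÷ 2 = 373 remainder 0
373 ÷ 2 = 186 remainder 1
186 ÷ 2 = 93 remainder 0
93 ÷ 2 = 46 remainder 1
46 ÷ 2 = 23 remainder 0
23 ÷ 2 = 11 remainder 1
11 ÷ 2 = 5 remainder 1
5 ÷ 2 = 2 remainder 1
2 ÷ 2 = 1 remainder 0
1 ÷ 2 = 0 remainder 1
Reading remainders bottom-up:
= 10111010100100


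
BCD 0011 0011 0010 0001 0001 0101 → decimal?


Each 4-bit group → digit:
  0011 → 3
  0011 → 3
  0010 → 2
  0001 → 1
  0001 → 1
  0101 → 5
= 332115


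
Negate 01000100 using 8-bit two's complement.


Original: 01000100
Step 1 - Invert all bits: 10111011
Step 2 - Add 1: 10111011 + 1
= 10111100 (represents -68)


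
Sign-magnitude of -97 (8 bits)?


Sign bit: 1 (negative)
Magnitude: 97 = 1100001
= 11100001


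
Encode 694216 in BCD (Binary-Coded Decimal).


Each digit → 4-bit binary:
  6 → 0110
  9 → 1001
  4 → 0100
  2 → 0010
  1 → 0001
  6 → 0110
= 0110 1001 0100 0010 0001 0110


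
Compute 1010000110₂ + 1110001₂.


Align and add column by column (LSB to MSB, carry propagating):
  01010000110
+ 00001110001
  -----------
  col 0: 0 + 1 + 0 (carry in) = 1 → bit 1, carry out 0
  col 1: 1 + 0 + 0 (carry in) = 1 → bit 1, carry out 0
  col 2: 1 + 0 + 0 (carry in) = 1 → bit 1, carry out 0
  col 3: 0 + 0 + 0 (carry in) = 0 → bit 0, carry out 0
  col 4: 0 + 1 + 0 (carry in) = 1 → bit 1, carry out 0
  col 5: 0 + 1 + 0 (carry in) = 1 → bit 1, carry out 0
  col 6: 0 + 1 + 0 (carry in) = 1 → bit 1, carry out 0
  col 7: 1 + 0 + 0 (carry in) = 1 → bit 1, carry out 0
  col 8: 0 + 0 + 0 (carry in) = 0 → bit 0, carry out 0
  col 9: 1 + 0 + 0 (carry in) = 1 → bit 1, carry out 0
  col 10: 0 + 0 + 0 (carry in) = 0 → bit 0, carry out 0
Reading bits MSB→LSB: 01011110111
Strip leading zeros: 1011110111
= 1011110111


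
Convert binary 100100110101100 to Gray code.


Binary: 100100110101100
Gray code: G = B XOR (B >> 1)
B >> 1 = 010010011010110
100100110101100 XOR 010010011010110:
  1 XOR 0 = 1
  0 XOR 1 = 1
  0 XOR 0 = 0
  1 XOR 0 = 1
  0 XOR 1 = 1
  0 XOR 0 = 0
  1 XOR 0 = 1
  1 XOR 1 = 0
  0 XOR 1 = 1
  1 XOR 0 = 1
  0 XOR 1 = 1
  1 XOR 0 = 1
  1 XOR 1 = 0
  0 XOR 1 = 1
  0 XOR 0 = 0
= 110110101111010


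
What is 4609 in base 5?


Divide by 5 repeatedly:
4609 ÷ 5 = 921 remainder 4
921 ÷ 5 = 184 remainder 1
184 ÷ 5 = 36 remainder 4
36 ÷ 5 = 7 remainder 1
7 ÷ 5 = 1 remainder 2
1 ÷ 5 = 0 remainder 1
Reading remainders bottom-up:
= 121414


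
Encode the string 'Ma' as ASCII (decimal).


String: 'Ma'  (2 characters)
Per-character ASCII lookup:
  'M': uppercase starts at 65: 'M' = 65 + 12 = 77
  'a': lowercase starts at 97: 'a' = 97 + 0 = 97
= 77 97


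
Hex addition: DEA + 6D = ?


Align and add column by column (LSB to MSB, each column mod 16 with carry):
  0DEA
+ 006D
  ----
  col 0: A(10) + D(13) + 0 (carry in) = 23 → 7(7), carry out 1
  col 1: E(14) + 6(6) + 1 (carry in) = 21 → 5(5), carry out 1
  col 2: D(13) + 0(0) + 1 (carry in) = 14 → E(14), carry out 0
  col 3: 0(0) + 0(0) + 0 (carry in) = 0 → 0(0), carry out 0
Reading digits MSB→LSB: 0E57
Strip leading zeros: E57
= 0xE57


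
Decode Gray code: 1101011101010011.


Gray code: 1101011101010011
MSB stays the same: 1
Each subsequent bit = prev_binary XOR current_gray:
  B[1] = 1 XOR 1 = 0
  B[2] = 0 XOR 0 = 0
  B[3] = 0 XOR 1 = 1
  B[4] = 1 XOR 0 = 1
  B[5] = 1 XOR 1 = 0
  B[6] = 0 XOR 1 = 1
  B[7] = 1 XOR 1 = 0
  B[8] = 0 XOR 0 = 0
  B[9] = 0 XOR 1 = 1
  B[10] = 1 XOR 0 = 1
  B[11] = 1 XOR 1 = 0
  B[12] = 0 XOR 0 = 0
  B[13] = 0 XOR 0 = 0
  B[14] = 0 XOR 1 = 1
  B[15] = 1 XOR 1 = 0
= 1001101001100010 (39522 decimal)


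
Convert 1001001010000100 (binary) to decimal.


Positional values:
Bit 2: 1 × 2^2 = 4
Bit 7: 1 × 2^7 = 128
Bit 9: 1 × 2^9 = 512
Bit 12: 1 × 2^12 = 4096
Bit 15: 1 × 2^15 = 32768
Sum = 4 + 128 + 512 + 4096 + 32768
= 37508


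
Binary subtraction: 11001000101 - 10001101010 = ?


Align and subtract column by column (LSB to MSB, borrowing when needed):
  11001000101
- 10001101010
  -----------
  col 0: (1 - 0 borrow-in) - 0 → 1 - 0 = 1, borrow out 0
  col 1: (0 - 0 borrow-in) - 1 → borrow from next column: (0+2) - 1 = 1, borrow out 1
  col 2: (1 - 1 borrow-in) - 0 → 0 - 0 = 0, borrow out 0
  col 3: (0 - 0 borrow-in) - 1 → borrow from next column: (0+2) - 1 = 1, borrow out 1
  col 4: (0 - 1 borrow-in) - 0 → borrow from next column: (-1+2) - 0 = 1, borrow out 1
  col 5: (0 - 1 borrow-in) - 1 → borrow from next column: (-1+2) - 1 = 0, borrow out 1
  col 6: (1 - 1 borrow-in) - 1 → borrow from next column: (0+2) - 1 = 1, borrow out 1
  col 7: (0 - 1 borrow-in) - 0 → borrow from next column: (-1+2) - 0 = 1, borrow out 1
  col 8: (0 - 1 borrow-in) - 0 → borrow from next column: (-1+2) - 0 = 1, borrow out 1
  col 9: (1 - 1 borrow-in) - 0 → 0 - 0 = 0, borrow out 0
  col 10: (1 - 0 borrow-in) - 1 → 1 - 1 = 0, borrow out 0
Reading bits MSB→LSB: 00111011011
Strip leading zeros: 111011011
= 111011011


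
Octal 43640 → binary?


Each octal digit → 3 binary bits:
  4 = 100
  3 = 011
  6 = 110
  4 = 100
  0 = 000
Concatenate: 100 011 110 100 000
= 100011110100000


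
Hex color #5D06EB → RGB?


Hex: #5D06EB
R = 5D₁₆ = 93
G = 06₁₆ = 6
B = EB₁₆ = 235
= RGB(93, 6, 235)


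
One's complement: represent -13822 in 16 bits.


Original: 0011010111111110
Invert all bits:
  bit 0: 0 → 1
  bit 1: 0 → 1
  bit 2: 1 → 0
  bit 3: 1 → 0
  bit 4: 0 → 1
  bit 5: 1 → 0
  bit 6: 0 → 1
  bit 7: 1 → 0
  bit 8: 1 → 0
  bit 9: 1 → 0
  bit 10: 1 → 0
  bit 11: 1 → 0
  bit 12: 1 → 0
  bit 13: 1 → 0
  bit 14: 1 → 0
  bit 15: 0 → 1
= 1100101000000001


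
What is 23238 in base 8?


Divide by 8 repeatedly:
23238 ÷ 8 = 2904 remainder 6
2904 ÷ 8 = 363 remainder 0
363 ÷ 8 = 45 remainder 3
45 ÷ 8 = 5 remainder 5
5 ÷ 8 = 0 remainder 5
Reading remainders bottom-up:
= 0o55306


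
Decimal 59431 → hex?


Divide by 16 repeatedly:
59431 ÷ 16 = 3714 remainder 7 (7)
3714 ÷ 16 = 232 remainder 2 (2)
232 ÷ 16 = 14 remainder 8 (8)
14 ÷ 16 = 0 remainder 14 (E)
Reading remainders bottom-up:
= 0xE827


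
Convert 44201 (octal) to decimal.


Positional values:
Position 0: 1 × 8^0 = 1
Position 1: 0 × 8^1 = 0
Position 2: 2 × 8^2 = 128
Position 3: 4 × 8^3 = 2048
Position 4: 4 × 8^4 = 16384
Sum = 1 + 0 + 128 + 2048 + 16384
= 18561


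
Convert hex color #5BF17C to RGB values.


Hex: #5BF17C
R = 5B₁₆ = 91
G = F1₁₆ = 241
B = 7C₁₆ = 124
= RGB(91, 241, 124)


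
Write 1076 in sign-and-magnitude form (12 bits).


Sign bit: 0 (positive)
Magnitude: 1076 = 10000110100
= 010000110100


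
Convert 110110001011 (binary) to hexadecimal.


Group into 4-bit nibbles: 110110001011
  1101 = D
  1000 = 8
  1011 = B
= 0xD8B


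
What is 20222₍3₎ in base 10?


Positional values (base 3):
  2 × 3^0 = 2 × 1 = 2
  2 × 3^1 = 2 × 3 = 6
  2 × 3^2 = 2 × 9 = 18
  0 × 3^3 = 0 × 27 = 0
  2 × 3^4 = 2 × 81 = 162
Sum = 2 + 6 + 18 + 0 + 162
= 188


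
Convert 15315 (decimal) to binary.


Divide by 2 repeatedly:
15315 ÷ 2 = 7657 remainder 1
7657 ÷ 2 = 3828 remainder 1
3828 ÷ 2 = 1914 remainder 0
1914 ÷ 2 = 957 remainder 0
957 ÷ 2 = 478 remainder 1
478 ÷ 2 = 239 remainder 0
239 ÷ 2 = 119 remainder 1
119 ÷ 2 = 59 remainder 1
59 ÷ 2 = 29 remainder 1
29 ÷ 2 = 14 remainder 1
14 ÷ 2 = 7 remainder 0
7 ÷ 2 = 3 remainder 1
3 ÷ 2 = 1 remainder 1
1 ÷ 2 = 0 remainder 1
Reading remainders bottom-up:
= 11101111010011


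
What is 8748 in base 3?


Divide by 3 repeatedly:
8748 ÷ 3 = 2916 remainder 0
2916 ÷ 3 = 972 remainder 0
972 ÷ 3 = 324 remainder 0
324 ÷ 3 = 108 remainder 0
108 ÷ 3 = 36 remainder 0
36 ÷ 3 = 12 remainder 0
12 ÷ 3 = 4 remainder 0
4 ÷ 3 = 1 remainder 1
1 ÷ 3 = 0 remainder 1
Reading remainders bottom-up:
= 110000000


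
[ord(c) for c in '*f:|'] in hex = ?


String: '*f:|'  (4 characters)
Per-character ASCII lookup:
  '*': special character: '*' = 42 → 0x2A
  'f': lowercase starts at 97: 'f' = 97 + 5 = 102 → 0x66
  ':': special character: ':' = 58 → 0x3A
  '|': special character: '|' = 124 → 0x7C
= 0x2A 0x66 0x3A 0x7C


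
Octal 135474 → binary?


Each octal digit → 3 binary bits:
  1 = 001
  3 = 011
  5 = 101
  4 = 100
  7 = 111
  4 = 100
Concatenate: 001 011 101 100 111 100
= 001011101100111100


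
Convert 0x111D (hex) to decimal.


Positional values:
Position 0: D × 16^0 = 13 × 1 = 13
Position 1: 1 × 16^1 = 1 × 16 = 16
Position 2: 1 × 16^2 = 1 × 256 = 256
Position 3: 1 × 16^3 = 1 × 4096 = 4096
Sum = 13 + 16 + 256 + 4096
= 4381


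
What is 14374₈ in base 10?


Positional values:
Position 0: 4 × 8^0 = 4
Position 1: 7 × 8^1 = 56
Position 2: 3 × 8^2 = 192
Position 3: 4 × 8^3 = 2048
Position 4: 1 × 8^4 = 4096
Sum = 4 + 56 + 192 + 2048 + 4096
= 6396


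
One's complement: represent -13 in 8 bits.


Original: 00001101
Invert all bits:
  bit 0: 0 → 1
  bit 1: 0 → 1
  bit 2: 0 → 1
  bit 3: 0 → 1
  bit 4: 1 → 0
  bit 5: 1 → 0
  bit 6: 0 → 1
  bit 7: 1 → 0
= 11110010


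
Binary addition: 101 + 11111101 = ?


Align and add column by column (LSB to MSB, carry propagating):
  000000101
+ 011111101
  ---------
  col 0: 1 + 1 + 0 (carry in) = 2 → bit 0, carry out 1
  col 1: 0 + 0 + 1 (carry in) = 1 → bit 1, carry out 0
  col 2: 1 + 1 + 0 (carry in) = 2 → bit 0, carry out 1
  col 3: 0 + 1 + 1 (carry in) = 2 → bit 0, carry out 1
  col 4: 0 + 1 + 1 (carry in) = 2 → bit 0, carry out 1
  col 5: 0 + 1 + 1 (carry in) = 2 → bit 0, carry out 1
  col 6: 0 + 1 + 1 (carry in) = 2 → bit 0, carry out 1
  col 7: 0 + 1 + 1 (carry in) = 2 → bit 0, carry out 1
  col 8: 0 + 0 + 1 (carry in) = 1 → bit 1, carry out 0
Reading bits MSB→LSB: 100000010
Strip leading zeros: 100000010
= 100000010


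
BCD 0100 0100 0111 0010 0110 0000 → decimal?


Each 4-bit group → digit:
  0100 → 4
  0100 → 4
  0111 → 7
  0010 → 2
  0110 → 6
  0000 → 0
= 447260


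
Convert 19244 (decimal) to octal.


Divide by 8 repeatedly:
19244 ÷ 8 = 2405 remainder 4
2405 ÷ 8 = 300 remainder 5
300 ÷ 8 = 37 remainder 4
37 ÷ 8 = 4 remainder 5
4 ÷ 8 = 0 remainder 4
Reading remainders bottom-up:
= 0o45454


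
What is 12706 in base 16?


Divide by 16 repeatedly:
12706 ÷ 16 = 794 remainder 2 (2)
794 ÷ 16 = 49 remainder 10 (A)
49 ÷ 16 = 3 remainder 1 (1)
3 ÷ 16 = 0 remainder 3 (3)
Reading remainders bottom-up:
= 0x31A2


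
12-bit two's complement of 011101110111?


Original: 011101110111
Step 1 - Invert all bits: 100010001000
Step 2 - Add 1: 100010001000 + 1
= 100010001001 (represents -1911)


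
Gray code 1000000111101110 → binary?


Gray code: 1000000111101110
MSB stays the same: 1
Each subsequent bit = prev_binary XOR current_gray:
  B[1] = 1 XOR 0 = 1
  B[2] = 1 XOR 0 = 1
  B[3] = 1 XOR 0 = 1
  B[4] = 1 XOR 0 = 1
  B[5] = 1 XOR 0 = 1
  B[6] = 1 XOR 0 = 1
  B[7] = 1 XOR 1 = 0
  B[8] = 0 XOR 1 = 1
  B[9] = 1 XOR 1 = 0
  B[10] = 0 XOR 1 = 1
  B[11] = 1 XOR 0 = 1
  B[12] = 1 XOR 1 = 0
  B[13] = 0 XOR 1 = 1
  B[14] = 1 XOR 1 = 0
  B[15] = 0 XOR 0 = 0
= 1111111010110100 (65204 decimal)


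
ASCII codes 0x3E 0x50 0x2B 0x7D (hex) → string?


Codes (hex): 0x3E 0x50 0x2B 0x7D
Per-code ASCII lookup:
  0x3E = 62  (special character) → '>'
  0x50 = 80  (range 65-90: uppercase, 80 - 65 = 15) → 'P'
  0x2B = 43  (special character) → '+'
  0x7D = 125  (special character) → '}'
= '>P+}'


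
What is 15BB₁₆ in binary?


Each hex digit → 4 binary bits:
  1 = 0001
  5 = 0101
  B = 1011
  B = 1011
Concatenate: 0001 0101 1011 1011
= 0001010110111011


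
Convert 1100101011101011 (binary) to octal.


Group into 3-bit groups: 001100101011101011
  001 = 1
  100 = 4
  101 = 5
  011 = 3
  101 = 5
  011 = 3
= 0o145353


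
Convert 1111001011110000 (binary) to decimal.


Positional values:
Bit 4: 1 × 2^4 = 16
Bit 5: 1 × 2^5 = 32
Bit 6: 1 × 2^6 = 64
Bit 7: 1 × 2^7 = 128
Bit 9: 1 × 2^9 = 512
Bit 12: 1 × 2^12 = 4096
Bit 13: 1 × 2^13 = 8192
Bit 14: 1 × 2^14 = 16384
Bit 15: 1 × 2^15 = 32768
Sum = 16 + 32 + 64 + 128 + 512 + 4096 + 8192 + 16384 + 32768
= 62192


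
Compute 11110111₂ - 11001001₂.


Align and subtract column by column (LSB to MSB, borrowing when needed):
  11110111
- 11001001
  --------
  col 0: (1 - 0 borrow-in) - 1 → 1 - 1 = 0, borrow out 0
  col 1: (1 - 0 borrow-in) - 0 → 1 - 0 = 1, borrow out 0
  col 2: (1 - 0 borrow-in) - 0 → 1 - 0 = 1, borrow out 0
  col 3: (0 - 0 borrow-in) - 1 → borrow from next column: (0+2) - 1 = 1, borrow out 1
  col 4: (1 - 1 borrow-in) - 0 → 0 - 0 = 0, borrow out 0
  col 5: (1 - 0 borrow-in) - 0 → 1 - 0 = 1, borrow out 0
  col 6: (1 - 0 borrow-in) - 1 → 1 - 1 = 0, borrow out 0
  col 7: (1 - 0 borrow-in) - 1 → 1 - 1 = 0, borrow out 0
Reading bits MSB→LSB: 00101110
Strip leading zeros: 101110
= 101110


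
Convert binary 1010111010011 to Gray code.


Binary: 1010111010011
Gray code: G = B XOR (B >> 1)
B >> 1 = 0101011101001
1010111010011 XOR 0101011101001:
  1 XOR 0 = 1
  0 XOR 1 = 1
  1 XOR 0 = 1
  0 XOR 1 = 1
  1 XOR 0 = 1
  1 XOR 1 = 0
  1 XOR 1 = 0
  0 XOR 1 = 1
  1 XOR 0 = 1
  0 XOR 1 = 1
  0 XOR 0 = 0
  1 XOR 0 = 1
  1 XOR 1 = 0
= 1111100111010


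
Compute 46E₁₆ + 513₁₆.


Align and add column by column (LSB to MSB, each column mod 16 with carry):
  046E
+ 0513
  ----
  col 0: E(14) + 3(3) + 0 (carry in) = 17 → 1(1), carry out 1
  col 1: 6(6) + 1(1) + 1 (carry in) = 8 → 8(8), carry out 0
  col 2: 4(4) + 5(5) + 0 (carry in) = 9 → 9(9), carry out 0
  col 3: 0(0) + 0(0) + 0 (carry in) = 0 → 0(0), carry out 0
Reading digits MSB→LSB: 0981
Strip leading zeros: 981
= 0x981


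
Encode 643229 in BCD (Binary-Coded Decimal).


Each digit → 4-bit binary:
  6 → 0110
  4 → 0100
  3 → 0011
  2 → 0010
  2 → 0010
  9 → 1001
= 0110 0100 0011 0010 0010 1001


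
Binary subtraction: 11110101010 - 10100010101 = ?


Align and subtract column by column (LSB to MSB, borrowing when needed):
  11110101010
- 10100010101
  -----------
  col 0: (0 - 0 borrow-in) - 1 → borrow from next column: (0+2) - 1 = 1, borrow out 1
  col 1: (1 - 1 borrow-in) - 0 → 0 - 0 = 0, borrow out 0
  col 2: (0 - 0 borrow-in) - 1 → borrow from next column: (0+2) - 1 = 1, borrow out 1
  col 3: (1 - 1 borrow-in) - 0 → 0 - 0 = 0, borrow out 0
  col 4: (0 - 0 borrow-in) - 1 → borrow from next column: (0+2) - 1 = 1, borrow out 1
  col 5: (1 - 1 borrow-in) - 0 → 0 - 0 = 0, borrow out 0
  col 6: (0 - 0 borrow-in) - 0 → 0 - 0 = 0, borrow out 0
  col 7: (1 - 0 borrow-in) - 0 → 1 - 0 = 1, borrow out 0
  col 8: (1 - 0 borrow-in) - 1 → 1 - 1 = 0, borrow out 0
  col 9: (1 - 0 borrow-in) - 0 → 1 - 0 = 1, borrow out 0
  col 10: (1 - 0 borrow-in) - 1 → 1 - 1 = 0, borrow out 0
Reading bits MSB→LSB: 01010010101
Strip leading zeros: 1010010101
= 1010010101
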